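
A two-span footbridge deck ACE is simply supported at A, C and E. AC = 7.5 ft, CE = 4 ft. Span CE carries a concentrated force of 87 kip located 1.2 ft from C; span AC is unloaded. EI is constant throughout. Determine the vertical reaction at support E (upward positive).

R_E = 20.7 kip

Take M_C as the redundant. Released structure: two simple spans AC and CE with a hinge at C.
End slopes at the hinge C, treating each span as simply supported:
  span CE: point load 87 at a = 1.2: Pab(L + b)/(6LEI) = 82.82/EI
  relative rotation θ_0 = (0 + 82.82)/EI = 82.82/EI
A unit hogging moment at C produces rotation L₁/(3EI) + L₂/(3EI) = 3.833/EI.
Slope continuity at C: θ_0 = M_C·3.833/EI, so M_C = 82.82/3.833 = 21.61 kip·ft (hogging).
Span CE, ΣM about E: R_C^{CE}·4 = 243.6 + 21.61, so R_C^{CE} = 66.3 kip and R_E = 87 − 66.3 = 20.7 kip.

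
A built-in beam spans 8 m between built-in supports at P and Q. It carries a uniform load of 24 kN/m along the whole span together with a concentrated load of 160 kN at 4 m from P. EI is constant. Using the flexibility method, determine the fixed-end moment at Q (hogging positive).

M_Q = 288 kN·m

Take the two fixed-end moments M_P, M_Q as redundants; the released structure is the simple span PQ.
On the primary (simply-supported) span, the end slopes from the loading are:
  at P: UDL 24: wL³/(24EI) = 512/EI
  at Q: UDL 24: wL³/(24EI) = 512/EI
  at P: point load 160 at a = 4: Pab(L + b)/(6LEI) = 640/EI
  at Q: point load 160 at a = 4: Pab(L + a)/(6LEI) = 640/EI
  θ_P0 = 1152/EI,  θ_Q0 = 1152/EI
Flexibility coefficients: a unit moment at one end gives L/(3EI) there and L/(6EI) at the far end, so f₁₁ = f₂₂ = 2.667/EI and f₁₂ = f₂₁ = 1.333/EI.
Compatibility — zero rotation at each built-in end:
  2.667 M_P + 1.333 M_Q = 1152
  1.333 M_P + 2.667 M_Q = 1152
Solving the pair gives M_P = 288 kN·m and M_Q = 288 kN·m (hogging).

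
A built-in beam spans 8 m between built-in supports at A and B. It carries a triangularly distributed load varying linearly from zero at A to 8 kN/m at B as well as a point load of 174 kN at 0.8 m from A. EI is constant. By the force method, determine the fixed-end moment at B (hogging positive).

M_B = 38.13 kN·m

Release both end moments; the primary structure is a simply-supported span AB with redundants M_A and M_B.
On the primary (simply-supported) span, the end slopes from the loading are:
  at A: triangular load, peak 8: 7w₀L³/(360EI) = 79.64/EI
  at B: triangular load, peak 8: w₀L³/(45EI) = 91.02/EI
  at A: point load 174 at a = 0.8: Pab(L + b)/(6LEI) = 317.4/EI
  at B: point load 174 at a = 0.8: Pab(L + a)/(6LEI) = 183.7/EI
  θ_A0 = 397/EI,  θ_B0 = 274.8/EI
Flexibility coefficients: a unit moment at one end gives L/(3EI) there and L/(6EI) at the far end, so f₁₁ = f₂₂ = 2.667/EI and f₁₂ = f₂₁ = 1.333/EI.
Compatibility — zero rotation at each built-in end:
  2.667 M_A + 1.333 M_B = 397
  1.333 M_A + 2.667 M_B = 274.8
Solving the pair gives M_A = 129.8 kN·m and M_B = 38.13 kN·m (hogging).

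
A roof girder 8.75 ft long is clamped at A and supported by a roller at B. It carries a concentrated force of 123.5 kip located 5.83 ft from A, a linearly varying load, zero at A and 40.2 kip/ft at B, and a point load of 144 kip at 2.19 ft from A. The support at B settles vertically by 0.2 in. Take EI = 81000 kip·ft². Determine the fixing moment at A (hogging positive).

M_A = 599.5 kip·ft

Release the roller at B. Primary structure: cantilever fixed at A.
Primary-structure tip deflection at B by superposition:
  point load 123.5 at a = 5.83: Pa²(3L − a)/(6EI) = 14286/EI
  triangular load, peak 40.2 at the free end: 11w₀L⁴/(120EI) = 21601/EI
  point load 144 at a = 2.19: Pa²(3L − a)/(6EI) = 2769/EI
  δ_0 = 38656/EI
Flexibility coefficient — unit upward force at B: δ_{BB} = L³/(3EI) = 223.3/EI.
With EI = 81000 kip·ft²: δ_0 = 0.47724 ft and δ_{BB} = 0.002757 ft/kip.
Compatibility — the beam at B must follow the support down by 0.01667 ft: δ_0 − R_B·δ_{BB} = 0.01667, so R_B = (0.47724 − 0.01667)/0.002757 = 167.1 kip.
Moment equilibrium about A: M_A = Σ(load moments about A) − R_B·L = 2061 − 167.1×8.75 = 599.5 kip·ft.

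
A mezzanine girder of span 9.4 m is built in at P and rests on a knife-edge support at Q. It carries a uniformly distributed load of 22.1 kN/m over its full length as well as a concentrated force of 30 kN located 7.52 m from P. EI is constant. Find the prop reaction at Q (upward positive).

R_Q = 99.02 kN

Choose R_Q as the redundant. The primary structure is the cantilever fixed at P.
Primary-structure tip deflection at Q by superposition:
  UDL 22.1: wL⁴/(8EI) = 21568/EI
  point load 30 at a = 7.52: Pa²(3L − a)/(6EI) = 5847/EI
  δ_0 = 27416/EI
Tip deflection under a unit load at Q: L³/(3EI) = 276.9/EI.
The prop prevents deflection at Q: R_Q = δ_0/δ_{QQ} = 27416/276.9 = 99.02 kN.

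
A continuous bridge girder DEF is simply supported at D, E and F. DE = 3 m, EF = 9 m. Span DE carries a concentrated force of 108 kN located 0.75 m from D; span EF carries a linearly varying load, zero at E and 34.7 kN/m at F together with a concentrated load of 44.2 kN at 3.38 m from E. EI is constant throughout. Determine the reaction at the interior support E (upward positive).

Take M_E as the redundant. Released structure: two simple spans DE and EF with a hinge at E.
Discontinuity in slope at E on the released structure — sum the simple-span end rotations:
  span DE: point load 108 at a = 0.75: Pab(L + a)/(6LEI) = 37.97/EI
  span EF: triangular load, peak 34.7: 7w₀L³/(360EI) = 491.9/EI
  span EF: point load 44.2 at a = 3.38: Pab(L + b)/(6LEI) = 227.3/EI
  relative rotation θ_0 = (37.97 + 719.2)/EI = 757.2/EI
A unit hogging moment at E produces rotation L₁/(3EI) + L₂/(3EI) = 4/EI.
Compatibility: M_E·(L₁+L₂)/(3EI) = θ_0, giving M_E = 189.3 kN·m (hogging).
Span DE, ΣM about D with M_E applied at E: R_E^{DE}·3 = 81 + 189.3, so R_E^{DE} = 90.1 kN and R_D = 108 − 90.1 = 17.9 kN.
Span EF, ΣM about F: R_E^{EF}·9 = 716.9 + 189.3, so R_E^{EF} = 100.7 kN and R_F = 200.3 − 100.7 = 99.67 kN.
R_E = 90.1 + 100.7 = 190.8 kN.

R_E = 190.8 kN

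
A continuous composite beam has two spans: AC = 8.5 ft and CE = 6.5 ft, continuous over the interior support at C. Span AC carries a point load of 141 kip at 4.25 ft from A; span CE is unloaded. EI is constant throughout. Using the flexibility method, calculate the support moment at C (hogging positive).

Release continuity at C by inserting a hinge; the redundant is the internal moment M_C. The primary structure is two simply-supported spans AC and CE.
Rotations at C on the released spans (each span's end-slope, ×1/EI):
  span AC: point load 141 at a = 4.25: Pab(L + a)/(6LEI) = 636.7/EI
  relative rotation θ_0 = (636.7 + 0)/EI = 636.7/EI
A unit hogging moment at C produces rotation L₁/(3EI) + L₂/(3EI) = 5/EI.
Slope continuity at C: θ_0 = M_C·5/EI, so M_C = 636.7/5 = 127.3 kip·ft (hogging).

M_C = 127.3 kip·ft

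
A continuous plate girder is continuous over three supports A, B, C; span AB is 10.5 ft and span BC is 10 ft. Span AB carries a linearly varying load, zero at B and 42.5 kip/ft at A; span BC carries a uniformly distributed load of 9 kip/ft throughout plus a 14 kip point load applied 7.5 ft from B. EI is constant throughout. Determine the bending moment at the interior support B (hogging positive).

Insert a hinge at B; M_B is the redundant, and each span becomes simply supported.
Discontinuity in slope at B on the released structure — sum the simple-span end rotations:
  span AB: triangular load, peak 42.5: 7w₀L³/(360EI) = 956.6/EI
  span BC: UDL 9: wL³/(24EI) = 375/EI
  span BC: point load 14 at a = 7.5: Pab(L + b)/(6LEI) = 54.69/EI
  relative rotation θ_0 = (956.6 + 429.7)/EI = 1386/EI
A unit hogging moment at B produces rotation L₁/(3EI) + L₂/(3EI) = 6.833/EI.
Compatibility: M_B·(L₁+L₂)/(3EI) = θ_0, giving M_B = 202.9 kip·ft (hogging).

M_B = 202.9 kip·ft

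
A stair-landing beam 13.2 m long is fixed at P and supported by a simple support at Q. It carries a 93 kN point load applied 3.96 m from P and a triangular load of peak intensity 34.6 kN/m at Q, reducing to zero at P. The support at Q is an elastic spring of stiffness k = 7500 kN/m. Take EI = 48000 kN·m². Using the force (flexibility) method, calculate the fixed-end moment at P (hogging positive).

Take the reaction at Q as the redundant and release it; the primary structure is a cantilever fixed at P.
Deflection at Q on the released cantilever, summing each load's contribution:
  point load 93 at a = 3.96: Pa²(3L − a)/(6EI) = 8663/EI
  triangular load, peak 34.6 at the free end: 11w₀L⁴/(120EI) = 96290/EI
  δ_0 = 104953/EI
Tip deflection under a unit load at Q: L³/(3EI) = 766.7/EI.
With EI = 48000 kN·m²: δ_0 = 2.1865 m and δ_{QQ} = 0.015972 m/kN.
Compatibility — the spring shortens by R_Q/k under the reaction it provides: δ_0 − R_Q·δ_{QQ} = R_Q/k. With 1/k = 0.000133 m/kN, R_Q = δ_0 / (δ_{QQ} + 1/k) = 2.1865 / (0.015972 + 0.000133) = 135.8 kN.
Moment equilibrium about P: M_P = Σ(load moments about P) − R_Q·L = 2378 − 135.8×13.2 = 585.8 kN·m.

M_P = 585.8 kN·m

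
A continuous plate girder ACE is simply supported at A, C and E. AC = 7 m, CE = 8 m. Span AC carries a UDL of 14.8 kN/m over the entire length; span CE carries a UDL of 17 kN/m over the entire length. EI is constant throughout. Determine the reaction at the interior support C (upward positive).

Take M_C as the redundant. Released structure: two simple spans AC and CE with a hinge at C.
Rotations at C on the released spans (each span's end-slope, ×1/EI):
  span AC: UDL 14.8: wL³/(24EI) = 211.5/EI
  span CE: UDL 17: wL³/(24EI) = 362.7/EI
  relative rotation θ_0 = (211.5 + 362.7)/EI = 574.2/EI
A unit hogging moment at C produces rotation L₁/(3EI) + L₂/(3EI) = 5/EI.
Slope continuity at C: θ_0 = M_C·5/EI, so M_C = 574.2/5 = 114.8 kN·m (hogging).
Span AC, ΣM about A with M_C applied at C: R_C^{AC}·7 = 362.6 + 114.8, so R_C^{AC} = 68.21 kN and R_A = 103.6 − 68.21 = 35.39 kN.
Span CE, ΣM about E: R_C^{CE}·8 = 544 + 114.8, so R_C^{CE} = 82.35 kN and R_E = 136 − 82.35 = 53.65 kN.
R_C = 68.21 + 82.35 = 150.6 kN.

R_C = 150.6 kN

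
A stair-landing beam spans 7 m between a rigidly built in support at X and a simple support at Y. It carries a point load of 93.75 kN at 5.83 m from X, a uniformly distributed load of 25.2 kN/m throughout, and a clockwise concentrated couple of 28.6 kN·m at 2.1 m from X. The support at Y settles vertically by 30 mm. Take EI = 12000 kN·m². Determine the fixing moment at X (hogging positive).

Take the reaction at Y as the redundant and release it; the primary structure is a cantilever fixed at X.
Primary-structure tip deflection at Y by superposition:
  point load 93.75 at a = 5.83: Pa²(3L − a)/(6EI) = 8056/EI
  UDL 25.2: wL⁴/(8EI) = 7563/EI
  clockwise couple 28.6 at a = 2.1: M₀a(2L − a)/(2EI) = 357.4/EI
  δ_0 = 15977/EI
Flexibility coefficient — unit upward force at Y: δ_{YY} = L³/(3EI) = 114.3/EI.
With EI = 12000 kN·m²: δ_0 = 1.3314 m and δ_{YY} = 0.009528 m/kN.
Compatibility — the beam at Y must follow the support down by 0.03 m: δ_0 − R_Y·δ_{YY} = 0.03, so R_Y = (1.3314 − 0.03)/0.009528 = 136.6 kN.
Moment equilibrium about X: M_X = Σ(load moments about X) − R_Y·L = 1193 − 136.6×7 = 236.4 kN·m.

M_X = 236.4 kN·m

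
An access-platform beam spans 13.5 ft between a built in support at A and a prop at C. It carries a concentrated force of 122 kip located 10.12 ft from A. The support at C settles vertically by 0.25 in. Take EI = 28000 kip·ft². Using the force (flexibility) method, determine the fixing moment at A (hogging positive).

Release the roller at C. Primary structure: cantilever fixed at A.
Free-end deflection of the primary structure under the applied loading (downward +):
  point load 122 at a = 10.12: Pa²(3L − a)/(6EI) = 63264/EI
Flexibility coefficient — unit upward force at C: δ_{CC} = L³/(3EI) = 820.1/EI.
With EI = 28000 kip·ft²: δ_0 = 2.2594 ft and δ_{CC} = 0.02929 ft/kip.
Compatibility — the beam at C must follow the support down by 0.02083 ft: δ_0 − R_C·δ_{CC} = 0.02083, so R_C = (2.2594 − 0.02083)/0.02929 = 76.43 kip.
Moment equilibrium about A: M_A = Σ(load moments about A) − R_C·L = 1235 − 76.43×13.5 = 202.9 kip·ft.

M_A = 202.9 kip·ft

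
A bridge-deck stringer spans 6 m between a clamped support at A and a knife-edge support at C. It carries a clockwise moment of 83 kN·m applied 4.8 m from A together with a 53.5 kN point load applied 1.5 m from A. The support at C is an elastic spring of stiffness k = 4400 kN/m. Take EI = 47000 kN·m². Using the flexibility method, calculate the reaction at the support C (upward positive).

R_C = 21.35 kN

Release the roller at C. Primary structure: cantilever fixed at A.
Primary-structure tip deflection at C by superposition:
  clockwise couple 83 at a = 4.8: M₀a(2L − a)/(2EI) = 1434/EI
  point load 53.5 at a = 1.5: Pa²(3L − a)/(6EI) = 331/EI
  δ_0 = 1765/EI
Tip deflection under a unit load at C: L³/(3EI) = 72/EI.
With EI = 47000 kN·m²: δ_0 = 0.037559 m and δ_{CC} = 0.001532 m/kN.
Compatibility — the spring shortens by R_C/k under the reaction it provides: δ_0 − R_C·δ_{CC} = R_C/k. With 1/k = 0.000227 m/kN, R_C = δ_0 / (δ_{CC} + 1/k) = 0.037559 / (0.001532 + 0.000227) = 21.35 kN.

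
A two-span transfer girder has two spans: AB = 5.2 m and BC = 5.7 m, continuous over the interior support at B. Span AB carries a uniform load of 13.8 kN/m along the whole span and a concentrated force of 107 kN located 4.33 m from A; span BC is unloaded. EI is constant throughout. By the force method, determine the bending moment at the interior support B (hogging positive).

M_B = 56.14 kN·m

Take M_B as the redundant. Released structure: two simple spans AB and BC with a hinge at B.
Discontinuity in slope at B on the released structure — sum the simple-span end rotations:
  span AB: UDL 13.8: wL³/(24EI) = 80.85/EI
  span AB: point load 107 at a = 4.33: Pab(L + a)/(6LEI) = 123.1/EI
  relative rotation θ_0 = (204 + 0)/EI = 204/EI
A unit hogging moment at B produces rotation L₁/(3EI) + L₂/(3EI) = 3.633/EI.
Slope continuity at B: θ_0 = M_B·3.633/EI, so M_B = 204/3.633 = 56.14 kN·m (hogging).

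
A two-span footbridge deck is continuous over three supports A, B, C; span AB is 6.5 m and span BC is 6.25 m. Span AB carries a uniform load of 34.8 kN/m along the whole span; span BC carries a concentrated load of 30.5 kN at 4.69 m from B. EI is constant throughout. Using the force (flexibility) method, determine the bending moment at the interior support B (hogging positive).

Release continuity at B by inserting a hinge; the redundant is the internal moment M_B. The primary structure is two simply-supported spans AB and BC.
End slopes at the hinge B, treating each span as simply supported:
  span AB: UDL 34.8: wL³/(24EI) = 398.2/EI
  span BC: point load 30.5 at a = 4.69: Pab(L + b)/(6LEI) = 46.47/EI
  relative rotation θ_0 = (398.2 + 46.47)/EI = 444.7/EI
A unit hogging moment at B produces rotation L₁/(3EI) + L₂/(3EI) = 4.25/EI.
Compatibility: M_B·(L₁+L₂)/(3EI) = θ_0, giving M_B = 104.6 kN·m (hogging).

M_B = 104.6 kN·m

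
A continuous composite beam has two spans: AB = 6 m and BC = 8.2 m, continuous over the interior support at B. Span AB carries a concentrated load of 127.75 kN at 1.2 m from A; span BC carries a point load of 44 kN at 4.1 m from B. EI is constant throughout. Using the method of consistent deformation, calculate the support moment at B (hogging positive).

M_B = 70.16 kN·m

Take M_B as the redundant. Released structure: two simple spans AB and BC with a hinge at B.
Discontinuity in slope at B on the released structure — sum the simple-span end rotations:
  span AB: point load 127.75 at a = 1.2: Pab(L + a)/(6LEI) = 147.2/EI
  span BC: point load 44 at a = 4.1: Pab(L + b)/(6LEI) = 184.9/EI
  relative rotation θ_0 = (147.2 + 184.9)/EI = 332.1/EI
A unit hogging moment at B produces rotation L₁/(3EI) + L₂/(3EI) = 4.733/EI.
Slope continuity at B: θ_0 = M_B·4.733/EI, so M_B = 332.1/4.733 = 70.16 kN·m (hogging).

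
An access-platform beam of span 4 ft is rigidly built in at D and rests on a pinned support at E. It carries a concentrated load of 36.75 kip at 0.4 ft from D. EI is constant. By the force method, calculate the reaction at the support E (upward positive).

R_E = 0.5329 kip

Remove the prop at E; the released (primary) structure is a cantilever built in at D.
Free-end deflection of the primary structure under the applied loading (downward +):
  point load 36.75 at a = 0.4: Pa²(3L − a)/(6EI) = 11.37/EI
Flexibility coefficient — unit upward force at E: δ_{EE} = L³/(3EI) = 21.33/EI.
The prop prevents deflection at E: R_E = δ_0/δ_{EE} = 11.37/21.33 = 0.5329 kip.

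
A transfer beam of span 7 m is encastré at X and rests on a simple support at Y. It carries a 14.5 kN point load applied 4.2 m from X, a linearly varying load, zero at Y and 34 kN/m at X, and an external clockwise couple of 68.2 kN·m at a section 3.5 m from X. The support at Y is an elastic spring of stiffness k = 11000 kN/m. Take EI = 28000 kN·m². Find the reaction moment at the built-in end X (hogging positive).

M_X = 125.8 kN·m

Choose R_Y as the redundant. The primary structure is the cantilever fixed at X.
Free-end deflection of the primary structure under the applied loading (downward +):
  point load 14.5 at a = 4.2: Pa²(3L − a)/(6EI) = 716.2/EI
  triangular load, peak 34 at the fixed end: w₀L⁴/(30EI) = 2721/EI
  clockwise couple 68.2 at a = 3.5: M₀a(2L − a)/(2EI) = 1253/EI
  δ_0 = 4690/EI
Tip deflection under a unit load at Y: L³/(3EI) = 114.3/EI.
With EI = 28000 kN·m²: δ_0 = 0.16752 m and δ_{YY} = 0.004083 m/kN.
Compatibility — the spring shortens by R_Y/k under the reaction it provides: δ_0 − R_Y·δ_{YY} = R_Y/k. With 1/k = 0.000091 m/kN, R_Y = δ_0 / (δ_{YY} + 1/k) = 0.16752 / (0.004083 + 0.000091) = 40.13 kN.
Moment equilibrium about X: M_X = Σ(load moments about X) − R_Y·L = 406.8 − 40.13×7 = 125.8 kN·m.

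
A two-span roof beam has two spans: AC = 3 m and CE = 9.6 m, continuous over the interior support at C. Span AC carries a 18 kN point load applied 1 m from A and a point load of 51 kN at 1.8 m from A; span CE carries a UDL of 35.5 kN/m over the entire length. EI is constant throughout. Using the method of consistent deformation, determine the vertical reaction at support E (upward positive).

Release continuity at C by inserting a hinge; the redundant is the internal moment M_C. The primary structure is two simply-supported spans AC and CE.
Discontinuity in slope at C on the released structure — sum the simple-span end rotations:
  span AC: point load 18 at a = 1: Pab(L + a)/(6LEI) = 8/EI
  span AC: point load 51 at a = 1.8: Pab(L + a)/(6LEI) = 29.38/EI
  span CE: UDL 35.5: wL³/(24EI) = 1309/EI
  relative rotation θ_0 = (37.38 + 1309)/EI = 1346/EI
A unit hogging moment at C produces rotation L₁/(3EI) + L₂/(3EI) = 4.2/EI.
Compatibility: M_C·(L₁+L₂)/(3EI) = θ_0, giving M_C = 320.5 kN·m (hogging).
Span CE, ΣM about E: R_C^{CE}·9.6 = 1636 + 320.5, so R_C^{CE} = 203.8 kN and R_E = 340.8 − 203.8 = 137 kN.

R_E = 137 kN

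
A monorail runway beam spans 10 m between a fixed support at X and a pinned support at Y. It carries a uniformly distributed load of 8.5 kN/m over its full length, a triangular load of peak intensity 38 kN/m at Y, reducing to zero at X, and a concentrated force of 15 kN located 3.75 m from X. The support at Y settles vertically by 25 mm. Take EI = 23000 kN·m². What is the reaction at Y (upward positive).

R_Y = 137.4 kN

Release the roller at Y. Primary structure: cantilever fixed at X.
Deflection at Y on the released cantilever, summing each load's contribution:
  UDL 8.5: wL⁴/(8EI) = 10625/EI
  triangular load, peak 38 at the free end: 11w₀L⁴/(120EI) = 34833/EI
  point load 15 at a = 3.75: Pa²(3L − a)/(6EI) = 922.9/EI
  δ_0 = 46381/EI
Flexibility coefficient — unit upward force at Y: δ_{YY} = L³/(3EI) = 333.3/EI.
With EI = 23000 kN·m²: δ_0 = 2.0166 m and δ_{YY} = 0.014493 m/kN.
Compatibility — the beam at Y must follow the support down by 0.025 m: δ_0 − R_Y·δ_{YY} = 0.025, so R_Y = (2.0166 − 0.025)/0.014493 = 137.4 kN.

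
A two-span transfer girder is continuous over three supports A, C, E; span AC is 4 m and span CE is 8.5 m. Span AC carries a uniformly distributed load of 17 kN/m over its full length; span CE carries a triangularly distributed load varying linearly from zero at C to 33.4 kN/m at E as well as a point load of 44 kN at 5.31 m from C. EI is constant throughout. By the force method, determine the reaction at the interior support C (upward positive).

Take M_C as the redundant. Released structure: two simple spans AC and CE with a hinge at C.
Rotations at C on the released spans (each span's end-slope, ×1/EI):
  span AC: UDL 17: wL³/(24EI) = 45.33/EI
  span CE: triangular load, peak 33.4: 7w₀L³/(360EI) = 398.8/EI
  span CE: point load 44 at a = 5.31: Pab(L + b)/(6LEI) = 170.8/EI
  relative rotation θ_0 = (45.33 + 569.7)/EI = 615/EI
A unit hogging moment at C produces rotation L₁/(3EI) + L₂/(3EI) = 4.167/EI.
Slope continuity at C: θ_0 = M_C·4.167/EI, so M_C = 615/4.167 = 147.6 kN·m (hogging).
Span AC, ΣM about A with M_C applied at C: R_C^{AC}·4 = 136 + 147.6, so R_C^{AC} = 70.9 kN and R_A = 68 − 70.9 = -2.901 kN.
Span CE, ΣM about E: R_C^{CE}·8.5 = 542.6 + 147.6, so R_C^{CE} = 81.19 kN and R_E = 185.9 − 81.19 = 104.8 kN.
R_C = 70.9 + 81.19 = 152.1 kN.

R_C = 152.1 kN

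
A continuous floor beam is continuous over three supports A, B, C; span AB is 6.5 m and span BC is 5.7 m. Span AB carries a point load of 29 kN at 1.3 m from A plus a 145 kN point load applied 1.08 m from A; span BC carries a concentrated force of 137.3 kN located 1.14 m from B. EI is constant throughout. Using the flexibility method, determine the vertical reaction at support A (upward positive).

R_A = 128.3 kN

Take M_B as the redundant. Released structure: two simple spans AB and BC with a hinge at B.
Discontinuity in slope at B on the released structure — sum the simple-span end rotations:
  span AB: point load 29 at a = 1.3: Pab(L + a)/(6LEI) = 39.21/EI
  span AB: point load 145 at a = 1.08: Pab(L + a)/(6LEI) = 165/EI
  span BC: point load 137.3 at a = 1.14: Pab(L + b)/(6LEI) = 214.1/EI
  relative rotation θ_0 = (204.2 + 214.1)/EI = 418.3/EI
A unit hogging moment at B produces rotation L₁/(3EI) + L₂/(3EI) = 4.067/EI.
Slope continuity at B: θ_0 = M_B·4.067/EI, so M_B = 418.3/4.067 = 102.9 kN·m (hogging).
Span AB, ΣM about A with M_B applied at B: R_B^{AB}·6.5 = 194.3 + 102.9, so R_B^{AB} = 45.72 kN and R_A = 174 − 45.72 = 128.3 kN.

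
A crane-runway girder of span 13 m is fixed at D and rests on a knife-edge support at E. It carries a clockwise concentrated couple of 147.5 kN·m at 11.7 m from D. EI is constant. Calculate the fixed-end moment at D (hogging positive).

Choose R_E as the redundant. The primary structure is the cantilever fixed at D.
Free-end deflection of the primary structure under the applied loading (downward +):
  clockwise couple 147.5 at a = 11.7: M₀a(2L − a)/(2EI) = 12339/EI
Flexibility coefficient — unit upward force at E: δ_{EE} = L³/(3EI) = 732.3/EI.
Compatibility at E: δ_0 − R_E·δ_{EE} = 0, so R_E = 12339/732.3 = 16.85 kN.
Moment equilibrium about D: M_D = Σ(load moments about D) − R_E·L = 147.5 − 16.85×13 = -71.54 kN·m.

M_D = -71.54 kN·m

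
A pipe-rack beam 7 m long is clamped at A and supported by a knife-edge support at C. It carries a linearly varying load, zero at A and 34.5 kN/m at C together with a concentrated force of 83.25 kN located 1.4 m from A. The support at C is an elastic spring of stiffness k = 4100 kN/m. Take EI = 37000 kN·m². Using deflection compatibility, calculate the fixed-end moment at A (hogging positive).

Choose R_C as the redundant. The primary structure is the cantilever fixed at A.
Primary-structure tip deflection at C by superposition:
  triangular load, peak 34.5 at the free end: 11w₀L⁴/(120EI) = 7593/EI
  point load 83.25 at a = 1.4: Pa²(3L − a)/(6EI) = 533/EI
  δ_0 = 8126/EI
Flexibility coefficient — unit upward force at C: δ_{CC} = L³/(3EI) = 114.3/EI.
With EI = 37000 kN·m²: δ_0 = 0.21963 m and δ_{CC} = 0.00309 m/kN.
Compatibility — the spring shortens by R_C/k under the reaction it provides: δ_0 − R_C·δ_{CC} = R_C/k. With 1/k = 0.000244 m/kN, R_C = δ_0 / (δ_{CC} + 1/k) = 0.21963 / (0.00309 + 0.000244) = 65.87 kN.
Moment equilibrium about A: M_A = Σ(load moments about A) − R_C·L = 680 − 65.87×7 = 218.9 kN·m.

M_A = 218.9 kN·m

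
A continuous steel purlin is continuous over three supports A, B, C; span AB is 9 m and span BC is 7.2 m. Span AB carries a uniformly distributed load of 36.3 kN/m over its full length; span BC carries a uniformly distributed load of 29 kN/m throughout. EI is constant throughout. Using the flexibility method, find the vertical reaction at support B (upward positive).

Take M_B as the redundant. Released structure: two simple spans AB and BC with a hinge at B.
Rotations at B on the released spans (each span's end-slope, ×1/EI):
  span AB: UDL 36.3: wL³/(24EI) = 1103/EI
  span BC: UDL 29: wL³/(24EI) = 451/EI
  relative rotation θ_0 = (1103 + 451)/EI = 1554/EI
A unit hogging moment at B produces rotation L₁/(3EI) + L₂/(3EI) = 5.4/EI.
Compatibility: M_B·(L₁+L₂)/(3EI) = θ_0, giving M_B = 287.7 kN·m (hogging).
Span AB, ΣM about A with M_B applied at B: R_B^{AB}·9 = 1470 + 287.7, so R_B^{AB} = 195.3 kN and R_A = 326.7 − 195.3 = 131.4 kN.
Span BC, ΣM about C: R_B^{BC}·7.2 = 751.7 + 287.7, so R_B^{BC} = 144.4 kN and R_C = 208.8 − 144.4 = 64.44 kN.
R_B = 195.3 + 144.4 = 339.7 kN.

R_B = 339.7 kN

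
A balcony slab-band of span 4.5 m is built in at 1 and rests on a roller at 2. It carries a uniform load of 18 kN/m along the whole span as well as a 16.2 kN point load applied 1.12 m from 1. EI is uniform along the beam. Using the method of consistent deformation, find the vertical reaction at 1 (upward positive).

Take the reaction at 2 as the redundant and release it; the primary structure is a cantilever fixed at 1.
Primary-structure tip deflection at 2 by superposition:
  UDL 18: wL⁴/(8EI) = 922.6/EI
  point load 16.2 at a = 1.12: Pa²(3L − a)/(6EI) = 41.93/EI
  δ_0 = 964.6/EI
Tip deflection under a unit load at 2: L³/(3EI) = 30.38/EI.
Compatibility at 2: δ_0 − R_2·δ_{22} = 0, so R_2 = 964.6/30.38 = 31.76 kN.
Vertical equilibrium: R_1 = ΣP − R_2 = 97.2 − 31.76 = 65.44 kN.

R_1 = 65.44 kN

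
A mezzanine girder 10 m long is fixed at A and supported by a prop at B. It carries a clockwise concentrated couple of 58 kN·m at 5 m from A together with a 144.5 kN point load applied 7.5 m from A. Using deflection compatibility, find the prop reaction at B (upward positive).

Release the roller at B. Primary structure: cantilever fixed at A.
Free-end deflection of the primary structure under the applied loading (downward +):
  clockwise couple 58 at a = 5: M₀a(2L − a)/(2EI) = 2175/EI
  point load 144.5 at a = 7.5: Pa²(3L − a)/(6EI) = 30480/EI
  δ_0 = 32655/EI
Tip deflection under a unit load at B: L³/(3EI) = 333.3/EI.
The prop prevents deflection at B: R_B = δ_0/δ_{BB} = 32655/333.3 = 97.97 kN.

R_B = 97.97 kN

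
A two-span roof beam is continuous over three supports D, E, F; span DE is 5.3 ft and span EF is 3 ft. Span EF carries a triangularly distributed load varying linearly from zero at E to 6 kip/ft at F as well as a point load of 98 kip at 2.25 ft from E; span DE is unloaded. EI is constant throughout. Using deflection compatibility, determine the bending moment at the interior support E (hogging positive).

M_E = 13.59 kip·ft

Insert a hinge at E; M_E is the redundant, and each span becomes simply supported.
Rotations at E on the released spans (each span's end-slope, ×1/EI):
  span EF: triangular load, peak 6: 7w₀L³/(360EI) = 3.15/EI
  span EF: point load 98 at a = 2.25: Pab(L + b)/(6LEI) = 34.45/EI
  relative rotation θ_0 = (0 + 37.6)/EI = 37.6/EI
A unit hogging moment at E produces rotation L₁/(3EI) + L₂/(3EI) = 2.767/EI.
Slope continuity at E: θ_0 = M_E·2.767/EI, so M_E = 37.6/2.767 = 13.59 kip·ft (hogging).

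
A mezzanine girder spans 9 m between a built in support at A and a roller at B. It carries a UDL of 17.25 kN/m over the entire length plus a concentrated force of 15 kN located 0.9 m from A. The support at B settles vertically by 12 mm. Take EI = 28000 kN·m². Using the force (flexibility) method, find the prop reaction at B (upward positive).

Choose R_B as the redundant. The primary structure is the cantilever fixed at A.
Free-end deflection of the primary structure under the applied loading (downward +):
  UDL 17.25: wL⁴/(8EI) = 14147/EI
  point load 15 at a = 0.9: Pa²(3L − a)/(6EI) = 52.85/EI
  δ_0 = 14200/EI
Tip deflection under a unit load at B: L³/(3EI) = 243/EI.
With EI = 28000 kN·m²: δ_0 = 0.50714 m and δ_{BB} = 0.008679 m/kN.
Compatibility — the beam at B must follow the support down by 0.012 m: δ_0 − R_B·δ_{BB} = 0.012, so R_B = (0.50714 − 0.012)/0.008679 = 57.05 kN.

R_B = 57.05 kN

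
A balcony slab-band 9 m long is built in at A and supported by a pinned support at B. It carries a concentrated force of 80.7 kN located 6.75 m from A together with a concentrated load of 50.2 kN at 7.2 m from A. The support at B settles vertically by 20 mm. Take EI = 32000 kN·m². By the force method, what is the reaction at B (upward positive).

R_B = 83.78 kN

Remove the prop at B; the released (primary) structure is a cantilever built in at A.
Deflection at B on the released cantilever, summing each load's contribution:
  point load 80.7 at a = 6.75: Pa²(3L − a)/(6EI) = 12410/EI
  point load 50.2 at a = 7.2: Pa²(3L − a)/(6EI) = 8588/EI
  δ_0 = 20997/EI
Tip deflection under a unit load at B: L³/(3EI) = 243/EI.
With EI = 32000 kN·m²: δ_0 = 0.65617 m and δ_{BB} = 0.007594 m/kN.
Compatibility — the beam at B must follow the support down by 0.02 m: δ_0 − R_B·δ_{BB} = 0.02, so R_B = (0.65617 − 0.02)/0.007594 = 83.78 kN.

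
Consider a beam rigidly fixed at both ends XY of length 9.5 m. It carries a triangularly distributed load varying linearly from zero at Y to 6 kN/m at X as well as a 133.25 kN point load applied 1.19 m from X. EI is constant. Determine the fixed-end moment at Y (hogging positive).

Release both end moments; the primary structure is a simply-supported span XY with redundants M_X and M_Y.
Simple-span end rotations at X and Y under the given loads:
  at X: triangular load, peak 6: w₀L³/(45EI) = 114.3/EI
  at Y: triangular load, peak 6: 7w₀L³/(360EI) = 100/EI
  at X: point load 133.25 at a = 1.19: Pab(L + b)/(6LEI) = 411.7/EI
  at Y: point load 133.25 at a = 1.19: Pab(L + a)/(6LEI) = 247.1/EI
  θ_X0 = 526/EI,  θ_Y0 = 347.2/EI
Flexibility coefficients: a unit moment at one end gives L/(3EI) there and L/(6EI) at the far end, so f₁₁ = f₂₂ = 3.167/EI and f₁₂ = f₂₁ = 1.583/EI.
Compatibility — zero rotation at each built-in end:
  3.167 M_X + 1.583 M_Y = 526
  1.583 M_X + 3.167 M_Y = 347.2
Solving the pair gives M_X = 148.4 kN·m and M_Y = 35.42 kN·m (hogging).

M_Y = 35.42 kN·m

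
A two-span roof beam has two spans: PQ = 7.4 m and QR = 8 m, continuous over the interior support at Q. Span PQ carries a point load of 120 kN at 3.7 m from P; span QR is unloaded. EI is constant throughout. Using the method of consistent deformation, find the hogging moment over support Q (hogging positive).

M_Q = 80.01 kN·m

Release continuity at Q by inserting a hinge; the redundant is the internal moment M_Q. The primary structure is two simply-supported spans PQ and QR.
End slopes at the hinge Q, treating each span as simply supported:
  span PQ: point load 120 at a = 3.7: Pab(L + a)/(6LEI) = 410.7/EI
  relative rotation θ_0 = (410.7 + 0)/EI = 410.7/EI
A unit hogging moment at Q produces rotation L₁/(3EI) + L₂/(3EI) = 5.133/EI.
Compatibility: M_Q·(L₁+L₂)/(3EI) = θ_0, giving M_Q = 80.01 kN·m (hogging).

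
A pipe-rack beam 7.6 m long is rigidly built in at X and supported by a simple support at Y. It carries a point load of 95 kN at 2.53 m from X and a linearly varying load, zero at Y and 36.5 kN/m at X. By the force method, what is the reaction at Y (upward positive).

R_Y = 41.78 kN

Take the reaction at Y as the redundant and release it; the primary structure is a cantilever fixed at X.
Primary-structure tip deflection at Y by superposition:
  point load 95 at a = 2.53: Pa²(3L − a)/(6EI) = 2054/EI
  triangular load, peak 36.5 at the fixed end: w₀L⁴/(30EI) = 4059/EI
  δ_0 = 6113/EI
Flexibility coefficient — unit upward force at Y: δ_{YY} = L³/(3EI) = 146.3/EI.
The prop prevents deflection at Y: R_Y = δ_0/δ_{YY} = 6113/146.3 = 41.78 kN.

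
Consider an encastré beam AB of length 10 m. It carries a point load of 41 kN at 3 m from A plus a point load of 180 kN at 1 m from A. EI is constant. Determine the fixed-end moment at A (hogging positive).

Take the two fixed-end moments M_A, M_B as redundants; the released structure is the simple span AB.
End rotations of the released simple span under the applied load (×1/EI):
  at A: point load 41 at a = 3: Pab(L + b)/(6LEI) = 243.9/EI
  at B: point load 41 at a = 3: Pab(L + a)/(6LEI) = 186.6/EI
  at A: point load 180 at a = 1: Pab(L + b)/(6LEI) = 513/EI
  at B: point load 180 at a = 1: Pab(L + a)/(6LEI) = 297/EI
  θ_A0 = 757/EI,  θ_B0 = 483.6/EI
Flexibility coefficients: a unit moment at one end gives L/(3EI) there and L/(6EI) at the far end, so f₁₁ = f₂₂ = 3.333/EI and f₁₂ = f₂₁ = 1.667/EI.
Compatibility — zero rotation at each built-in end:
  3.333 M_A + 1.667 M_B = 757
  1.667 M_A + 3.333 M_B = 483.6
Solving the pair gives M_A = 206.1 kN·m and M_B = 42.03 kN·m (hogging).

M_A = 206.1 kN·m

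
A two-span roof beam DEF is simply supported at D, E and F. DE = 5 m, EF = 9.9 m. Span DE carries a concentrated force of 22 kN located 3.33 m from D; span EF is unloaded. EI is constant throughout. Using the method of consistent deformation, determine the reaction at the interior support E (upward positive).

R_E = 16.71 kN

Insert a hinge at E; M_E is the redundant, and each span becomes simply supported.
End slopes at the hinge E, treating each span as simply supported:
  span DE: point load 22 at a = 3.33: Pab(L + a)/(6LEI) = 33.97/EI
  relative rotation θ_0 = (33.97 + 0)/EI = 33.97/EI
A unit hogging moment at E produces rotation L₁/(3EI) + L₂/(3EI) = 4.967/EI.
Compatibility: M_E·(L₁+L₂)/(3EI) = θ_0, giving M_E = 6.84 kN·m (hogging).
Span DE, ΣM about D with M_E applied at E: R_E^{DE}·5 = 73.26 + 6.84, so R_E^{DE} = 16.02 kN and R_D = 22 − 16.02 = 5.98 kN.
Span EF, ΣM about F: R_E^{EF}·9.9 = 0 + 6.84, so R_E^{EF} = 0.6909 kN and R_F = 0 − 0.6909 = -0.6909 kN.
R_E = 16.02 + 0.6909 = 16.71 kN.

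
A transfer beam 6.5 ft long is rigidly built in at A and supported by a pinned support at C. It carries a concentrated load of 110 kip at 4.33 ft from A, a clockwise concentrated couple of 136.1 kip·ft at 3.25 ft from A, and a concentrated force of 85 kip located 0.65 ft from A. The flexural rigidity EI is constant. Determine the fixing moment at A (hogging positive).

M_A = 136.3 kip·ft

Remove the prop at C; the released (primary) structure is a cantilever built in at A.
Primary-structure tip deflection at C by superposition:
  point load 110 at a = 4.33: Pa²(3L − a)/(6EI) = 5214/EI
  clockwise couple 136.1 at a = 3.25: M₀a(2L − a)/(2EI) = 2156/EI
  point load 85 at a = 0.65: Pa²(3L − a)/(6EI) = 112.8/EI
  δ_0 = 7484/EI
Tip deflection under a unit load at C: L³/(3EI) = 91.54/EI.
The prop prevents deflection at C: R_C = δ_0/δ_{CC} = 7484/91.54 = 81.75 kip.
Moment equilibrium about A: M_A = Σ(load moments about A) − R_C·L = 667.6 − 81.75×6.5 = 136.3 kip·ft.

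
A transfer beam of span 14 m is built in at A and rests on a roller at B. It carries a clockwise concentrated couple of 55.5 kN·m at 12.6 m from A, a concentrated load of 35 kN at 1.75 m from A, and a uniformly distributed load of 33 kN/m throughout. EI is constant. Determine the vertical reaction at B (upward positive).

Take the reaction at B as the redundant and release it; the primary structure is a cantilever fixed at A.
Free-end deflection of the primary structure under the applied loading (downward +):
  clockwise couple 55.5 at a = 12.6: M₀a(2L − a)/(2EI) = 5385/EI
  point load 35 at a = 1.75: Pa²(3L − a)/(6EI) = 719/EI
  UDL 33: wL⁴/(8EI) = 158466/EI
  δ_0 = 164570/EI
Tip deflection under a unit load at B: L³/(3EI) = 914.7/EI.
Compatibility at B: δ_0 − R_B·δ_{BB} = 0, so R_B = 164570/914.7 = 179.9 kN.

R_B = 179.9 kN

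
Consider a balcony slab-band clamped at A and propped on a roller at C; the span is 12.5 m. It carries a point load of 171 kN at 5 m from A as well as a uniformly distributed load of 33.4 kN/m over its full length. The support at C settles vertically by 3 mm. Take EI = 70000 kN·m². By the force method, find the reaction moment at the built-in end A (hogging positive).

Release the roller at C. Primary structure: cantilever fixed at A.
Downward deflection at the released point C due to the loads:
  point load 171 at a = 5: Pa²(3L − a)/(6EI) = 23156/EI
  UDL 33.4: wL⁴/(8EI) = 101929/EI
  δ_0 = 125085/EI
Flexibility coefficient — unit upward force at C: δ_{CC} = L³/(3EI) = 651/EI.
With EI = 70000 kN·m²: δ_0 = 1.7869 m and δ_{CC} = 0.009301 m/kN.
Compatibility — the beam at C must follow the support down by 0.003 m: δ_0 − R_C·δ_{CC} = 0.003, so R_C = (1.7869 − 0.003)/0.009301 = 191.8 kN.
Moment equilibrium about A: M_A = Σ(load moments about A) − R_C·L = 3464 − 191.8×12.5 = 1067 kN·m.

M_A = 1067 kN·m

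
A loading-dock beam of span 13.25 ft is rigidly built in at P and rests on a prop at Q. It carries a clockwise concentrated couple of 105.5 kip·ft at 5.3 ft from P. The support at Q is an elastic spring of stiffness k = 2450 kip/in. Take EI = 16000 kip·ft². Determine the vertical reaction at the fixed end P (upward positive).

Release the roller at Q. Primary structure: cantilever fixed at P.
Primary-structure tip deflection at Q by superposition:
  clockwise couple 105.5 at a = 5.3: M₀a(2L − a)/(2EI) = 5927/EI
Flexibility coefficient — unit upward force at Q: δ_{QQ} = L³/(3EI) = 775.4/EI.
With EI = 16000 kip·ft²: δ_0 = 0.37044 ft and δ_{QQ} = 0.048463 ft/kip.
Compatibility — the spring shortens by R_Q/k under the reaction it provides: δ_0 − R_Q·δ_{QQ} = R_Q/k. With 1/k = 1/(2450×12) ft/kip = 0.000034 ft/kip, R_Q = δ_0 / (δ_{QQ} + 1/k) = 0.37044 / (0.048463 + 0.000034) = 7.638 kip.
Vertical equilibrium: R_P = ΣP − R_Q = 0 − 7.638 = -7.638 kip.

R_P = -7.638 kip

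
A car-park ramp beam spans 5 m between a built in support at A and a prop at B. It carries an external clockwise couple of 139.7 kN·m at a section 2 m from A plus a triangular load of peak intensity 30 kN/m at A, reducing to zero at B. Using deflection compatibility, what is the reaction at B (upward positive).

Choose R_B as the redundant. The primary structure is the cantilever fixed at A.
Free-end deflection of the primary structure under the applied loading (downward +):
  clockwise couple 139.7 at a = 2: M₀a(2L − a)/(2EI) = 1118/EI
  triangular load, peak 30 at the fixed end: w₀L⁴/(30EI) = 625/EI
  δ_0 = 1743/EI
Flexibility coefficient — unit upward force at B: δ_{BB} = L³/(3EI) = 41.67/EI.
Compatibility at B: δ_0 − R_B·δ_{BB} = 0, so R_B = 1743/41.67 = 41.82 kN.

R_B = 41.82 kN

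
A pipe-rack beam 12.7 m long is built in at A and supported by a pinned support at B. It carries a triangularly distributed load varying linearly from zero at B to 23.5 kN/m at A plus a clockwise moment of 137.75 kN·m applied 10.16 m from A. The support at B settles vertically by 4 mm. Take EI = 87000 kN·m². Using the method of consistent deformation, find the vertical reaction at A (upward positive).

Take the reaction at B as the redundant and release it; the primary structure is a cantilever fixed at A.
Primary-structure tip deflection at B by superposition:
  triangular load, peak 23.5 at the fixed end: w₀L⁴/(30EI) = 20378/EI
  clockwise couple 137.75 at a = 10.16: M₀a(2L − a)/(2EI) = 10664/EI
  δ_0 = 31042/EI
Flexibility coefficient — unit upward force at B: δ_{BB} = L³/(3EI) = 682.8/EI.
With EI = 87000 kN·m²: δ_0 = 0.35681 m and δ_{BB} = 0.007848 m/kN.
Compatibility — the beam at B must follow the support down by 0.004 m: δ_0 − R_B·δ_{BB} = 0.004, so R_B = (0.35681 − 0.004)/0.007848 = 44.95 kN.
Vertical equilibrium: R_A = ΣP − R_B = 149.2 − 44.95 = 104.3 kN.

R_A = 104.3 kN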